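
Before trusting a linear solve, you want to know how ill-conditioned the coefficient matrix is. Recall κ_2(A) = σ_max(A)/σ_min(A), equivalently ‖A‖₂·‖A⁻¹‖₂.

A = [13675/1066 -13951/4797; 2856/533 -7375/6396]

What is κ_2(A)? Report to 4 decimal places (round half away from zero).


AᵀA = [1299601/6724 -1315825/30258; -1315825/30258 21323089/2178576]; tr = 263173/1296, det = 361/576
λ_max, λ_min = (263173/1296 ± √69255817225/1679616)/2 = 3249/16, 1/324
so κ_2 = √((3249/16) / (1/324)) = 256.5000

256.5000


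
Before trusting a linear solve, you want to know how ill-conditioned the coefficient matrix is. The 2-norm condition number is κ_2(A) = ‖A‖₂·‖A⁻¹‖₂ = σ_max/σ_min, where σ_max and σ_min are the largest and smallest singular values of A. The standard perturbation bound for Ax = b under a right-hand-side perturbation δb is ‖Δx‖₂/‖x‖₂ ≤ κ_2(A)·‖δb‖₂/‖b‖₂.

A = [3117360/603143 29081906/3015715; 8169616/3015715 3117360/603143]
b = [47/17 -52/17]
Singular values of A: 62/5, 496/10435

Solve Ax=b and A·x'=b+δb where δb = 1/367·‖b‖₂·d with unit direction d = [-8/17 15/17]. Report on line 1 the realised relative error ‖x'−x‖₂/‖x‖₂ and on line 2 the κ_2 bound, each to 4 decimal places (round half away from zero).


0.0028
0.7108

σ_max = 62/5, σ_min = 496/10435
condition number: (62/5) ÷ (496/10435) = 260.8750
worst-case relative error ≤ 260.8750 × 1/367 = 0.7108
solve Ax = b  →  x = [74.2908 -39.5304]
‖b‖ = 4.1231, ‖x‖ = 84.1533
Δx = A⁻¹·δb where δb = 1/367·4.1231·d; ‖Δx‖ = 0.2364
relative error = 0.0028
realised/bound (from unrounded values) ≈ 0.0040


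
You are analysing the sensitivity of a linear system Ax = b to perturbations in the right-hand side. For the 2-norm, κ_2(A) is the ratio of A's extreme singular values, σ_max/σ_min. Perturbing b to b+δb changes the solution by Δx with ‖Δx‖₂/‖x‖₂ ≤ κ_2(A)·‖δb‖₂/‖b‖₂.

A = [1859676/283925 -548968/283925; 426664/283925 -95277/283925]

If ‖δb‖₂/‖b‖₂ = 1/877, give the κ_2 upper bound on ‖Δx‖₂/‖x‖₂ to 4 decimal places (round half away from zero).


AᵀA = [2165637712/47955625 -631501416/47955625; -631501416/47955625 184677913/47955625]; tr = 3760505/76729, det = 38416/76729
eigenvalues of AᵀA: λ = (tr ± √(tr²−4·det))/2 = 49, 784/76729
κ = σ_max/σ_min = 7/(28/277) = 69.2500
κ_2(A)·‖δb‖/‖b‖ = 0.0790

0.0790


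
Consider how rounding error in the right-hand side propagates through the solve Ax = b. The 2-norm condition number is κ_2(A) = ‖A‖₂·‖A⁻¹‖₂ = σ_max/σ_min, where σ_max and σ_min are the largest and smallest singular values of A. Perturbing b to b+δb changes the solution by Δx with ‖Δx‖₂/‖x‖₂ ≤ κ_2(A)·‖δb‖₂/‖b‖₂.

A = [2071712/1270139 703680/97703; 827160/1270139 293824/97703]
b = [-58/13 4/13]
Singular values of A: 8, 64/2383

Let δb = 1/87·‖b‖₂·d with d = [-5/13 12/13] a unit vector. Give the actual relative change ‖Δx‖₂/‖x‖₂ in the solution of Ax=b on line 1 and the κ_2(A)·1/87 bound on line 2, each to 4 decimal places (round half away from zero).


σ_max = 8, σ_min = 64/2383
κ = σ_max/σ_min = 8/(64/2383) = 297.8750
perturbation bound = 297.8750·1/87 = 3.4239
solve Ax = b  →  x = [-72.7622 15.8590]
2-norm of b is 4.4721; of x, 74.4704
Δx = A⁻¹·δb where δb = 1/87·4.4721·d; ‖Δx‖ = 1.9140
relative error = 0.0257
realised/bound (from unrounded values) ≈ 0.0075

0.0257
3.4239


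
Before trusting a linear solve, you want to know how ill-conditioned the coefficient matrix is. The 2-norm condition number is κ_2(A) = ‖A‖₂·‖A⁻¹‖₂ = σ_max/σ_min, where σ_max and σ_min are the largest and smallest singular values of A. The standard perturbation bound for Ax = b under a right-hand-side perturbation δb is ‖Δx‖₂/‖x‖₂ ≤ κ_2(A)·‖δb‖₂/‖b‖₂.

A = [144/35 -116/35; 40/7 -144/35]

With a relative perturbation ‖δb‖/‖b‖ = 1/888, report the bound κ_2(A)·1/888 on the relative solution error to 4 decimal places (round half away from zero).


M = AᵀA = [60736/1225 -45504/1225; -45504/1225 34192/1225]. tr(M)=94928/1225, det(M)=123904/30625
solving λ² − 94928/1225·λ + 123904/30625 = 0 gives λ = 1936/25, 64/1225
κ = σ_max/σ_min = (44/5)/(8/35) = 38.5000
perturbation bound = 38.5000·1/888 = 0.0434

0.0434


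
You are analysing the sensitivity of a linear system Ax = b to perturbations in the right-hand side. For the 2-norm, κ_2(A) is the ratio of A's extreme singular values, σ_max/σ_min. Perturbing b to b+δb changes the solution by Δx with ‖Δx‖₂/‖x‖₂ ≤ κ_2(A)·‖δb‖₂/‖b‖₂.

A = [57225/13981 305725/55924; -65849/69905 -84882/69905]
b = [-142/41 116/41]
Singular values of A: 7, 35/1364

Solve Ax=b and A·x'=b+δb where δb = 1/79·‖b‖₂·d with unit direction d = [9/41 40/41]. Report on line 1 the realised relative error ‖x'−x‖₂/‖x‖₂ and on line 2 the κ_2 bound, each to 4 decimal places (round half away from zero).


0.0283
3.4532

from the listed singular values, σ₁ = 7, σ_n = 35/1364
κ = σ_max/σ_min = 7/(35/1364) = 272.8000
bound on ‖Δx‖/‖x‖: κ·ε = 272.8000·1/79 = 3.4532
solve Ax = b  →  x = [-62.6971 46.3086]
2-norm of b is 4.4721; of x, 77.9450
re-solving with b+δb shifts x by Δx of norm 2.2061
dividing the unrounded norms, ‖Δx‖/‖x‖ = 0.0283
realised/bound (from unrounded values) ≈ 0.0082


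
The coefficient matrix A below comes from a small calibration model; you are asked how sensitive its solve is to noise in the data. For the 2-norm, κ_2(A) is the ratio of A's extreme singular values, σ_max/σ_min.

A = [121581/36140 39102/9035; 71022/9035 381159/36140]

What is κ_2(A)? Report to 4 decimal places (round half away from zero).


139.0000

form AᵀA = [113003469/1545680 9415602/96605; 9415602/96605 200882421/1545680] with trace 31388589/154568 and determinant 10556001/4946176
char-poly roots: 3249/16 and 3249/309136
so κ_2 = √((3249/16) / (3249/309136)) = 139.0000


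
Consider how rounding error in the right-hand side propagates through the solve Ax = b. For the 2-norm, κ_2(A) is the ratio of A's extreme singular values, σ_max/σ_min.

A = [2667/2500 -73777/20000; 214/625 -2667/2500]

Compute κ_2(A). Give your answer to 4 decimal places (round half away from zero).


128.0000

AᵀA = [12553/10000 -344043/80000; -344043/80000 9437233/640000]; tr = 16385/1024, det = 1/64
char-poly roots: 16 and 1/1024
κ = σ_max/σ_min = 4/(1/32) = 128.0000


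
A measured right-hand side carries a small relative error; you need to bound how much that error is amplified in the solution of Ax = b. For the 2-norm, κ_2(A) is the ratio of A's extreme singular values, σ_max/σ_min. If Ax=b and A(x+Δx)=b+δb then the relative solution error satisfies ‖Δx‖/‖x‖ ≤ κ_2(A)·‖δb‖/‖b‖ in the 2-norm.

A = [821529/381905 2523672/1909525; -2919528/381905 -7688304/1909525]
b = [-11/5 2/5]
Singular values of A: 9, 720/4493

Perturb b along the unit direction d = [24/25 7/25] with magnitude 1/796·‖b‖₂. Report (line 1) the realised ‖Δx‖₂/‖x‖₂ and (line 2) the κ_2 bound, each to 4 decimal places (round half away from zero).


σ_max = 9, σ_min = 720/4493
κ = σ_max/σ_min = 9/(720/4493) = 56.1625
κ_2(A)·‖δb‖/‖b‖ = 0.0706
solve Ax = b  →  x = [5.7752 -11.0645]
‖b‖₂ = 2.2361 and ‖x‖₂ = 12.4811
Δx = A⁻¹·δb where δb = 1/796·2.2361·d; ‖Δx‖ = 0.0175
realised ‖Δx‖/‖x‖ = 0.0014
so the bound overstates the realised error by a factor of ≈ 50.2353 (computed from the unrounded values)

0.0014
0.0706


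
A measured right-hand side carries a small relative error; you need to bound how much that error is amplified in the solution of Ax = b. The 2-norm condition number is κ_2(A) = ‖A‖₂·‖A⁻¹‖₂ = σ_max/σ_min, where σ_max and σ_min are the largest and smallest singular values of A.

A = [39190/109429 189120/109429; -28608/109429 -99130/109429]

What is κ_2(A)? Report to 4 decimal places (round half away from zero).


31.4000

AᵀA = [8146276/41434969 35458560/41434969; 35458560/41434969 157761700/41434969]; tr = 98696/24649, det = 400/24649
eigenvalues of AᵀA: λ = (tr ± √(tr²−4·det))/2 = 4, 100/24649
κ_2(A) = √(λ_max/λ_min) = √(4 / (100/24649)) = 31.4000


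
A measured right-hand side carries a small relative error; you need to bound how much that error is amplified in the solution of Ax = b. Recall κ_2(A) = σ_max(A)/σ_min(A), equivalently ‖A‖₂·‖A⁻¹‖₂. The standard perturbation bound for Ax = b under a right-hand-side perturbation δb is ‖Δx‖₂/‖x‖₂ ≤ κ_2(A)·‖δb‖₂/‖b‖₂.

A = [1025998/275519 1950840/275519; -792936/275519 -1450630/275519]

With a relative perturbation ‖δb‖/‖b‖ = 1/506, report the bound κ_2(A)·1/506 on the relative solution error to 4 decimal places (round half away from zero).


AᵀA = [98907023300/4465336433 185400864000/4465336433; 185400864000/4465336433 347653182500/4465336433]; tr = 26268247400/262666849, det = 156250000/262666849
eigenvalues of AᵀA: λ = (tr ± √(tr²−4·det))/2 = 100, 1562500/262666849
κ = σ_max/σ_min = 10/(1250/16207) = 129.6560
perturbation bound = 129.6560·1/506 = 0.2562

0.2562


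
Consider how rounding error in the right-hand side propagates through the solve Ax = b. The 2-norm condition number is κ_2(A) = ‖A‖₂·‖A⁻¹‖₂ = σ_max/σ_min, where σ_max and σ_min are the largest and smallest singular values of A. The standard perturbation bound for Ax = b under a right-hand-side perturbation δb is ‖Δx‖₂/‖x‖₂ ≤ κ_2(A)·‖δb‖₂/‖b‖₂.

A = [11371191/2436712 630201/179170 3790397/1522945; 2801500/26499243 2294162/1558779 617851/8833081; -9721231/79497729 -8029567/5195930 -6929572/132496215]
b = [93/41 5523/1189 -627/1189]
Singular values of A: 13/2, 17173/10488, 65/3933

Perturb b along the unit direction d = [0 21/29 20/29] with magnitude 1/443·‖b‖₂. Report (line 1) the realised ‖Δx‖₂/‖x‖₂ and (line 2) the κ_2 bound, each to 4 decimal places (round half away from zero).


0.0039
0.8878

σ_max = 13/2, σ_min = 65/3933
condition number: (13/2) ÷ (65/3933) = 393.3000
κ_2(A)·‖δb‖/‖b‖ = 0.8878
solve Ax = b  →  x = [-86.0668 1.7427 159.8239]
‖b‖ = 5.1962, ‖x‖ = 181.5329
Δx = A⁻¹·δb where δb = 1/443·5.1962·d; ‖Δx‖ = 0.7097
dividing the unrounded norms, ‖Δx‖/‖x‖ = 0.0039
so the bound overstates the realised error by a factor of ≈ 227.0842 (computed from the unrounded values)


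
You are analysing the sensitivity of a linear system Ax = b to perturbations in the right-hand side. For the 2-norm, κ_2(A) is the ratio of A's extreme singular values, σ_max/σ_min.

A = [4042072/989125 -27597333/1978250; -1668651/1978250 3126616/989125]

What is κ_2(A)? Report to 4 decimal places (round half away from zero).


AᵀA = [40534075177/2328062500 -34731599616/582015625; -34731599616/582015625 476332956073/2328062500]; tr = 16539745/74498, det = 492884401/372490000
char-poly roots: 22201/100 and 22201/3724900
κ_2(A) = √(λ_max/λ_min) = √((22201/100) / (22201/3724900)) = 193.0000

193.0000


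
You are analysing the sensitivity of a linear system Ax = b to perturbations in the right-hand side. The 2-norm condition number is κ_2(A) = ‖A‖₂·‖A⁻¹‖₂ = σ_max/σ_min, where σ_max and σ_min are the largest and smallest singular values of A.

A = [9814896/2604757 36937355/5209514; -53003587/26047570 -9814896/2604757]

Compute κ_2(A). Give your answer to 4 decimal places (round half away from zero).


360.5200

form AᵀA = [43053974338921/2347667484100 4036169867184/117383374205; 4036169867184/117383374205 6054314631001/93906699364] with trace 336352664557/4061708450 and determinant 68574961/1299746704
eigenvalues of AᵀA: λ = (tr ± √(tr²−4·det))/2 = 8281/100, 207025/324936676
κ = σ_max/σ_min = (91/10)/(455/18026) = 360.5200


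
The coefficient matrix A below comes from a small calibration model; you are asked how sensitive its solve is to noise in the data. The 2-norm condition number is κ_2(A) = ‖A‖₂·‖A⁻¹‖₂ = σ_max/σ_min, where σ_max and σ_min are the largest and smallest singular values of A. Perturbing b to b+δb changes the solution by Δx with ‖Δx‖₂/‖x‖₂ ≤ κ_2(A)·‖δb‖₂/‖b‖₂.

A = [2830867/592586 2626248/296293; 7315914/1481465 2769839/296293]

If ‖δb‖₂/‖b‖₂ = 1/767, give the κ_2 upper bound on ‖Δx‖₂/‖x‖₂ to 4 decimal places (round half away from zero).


0.3134

M = AᵀA = [28987591097/614041700 2717374338/30702085; 2717374338/30702085 1019038025/6140417]. tr(M)=7699493741/36120100, det(M)=28398241/36120100
eigenvalues of AᵀA: λ = (tr ± √(tr²−4·det))/2 = 5329/25, 5329/1444804
κ = σ_max/σ_min = (73/5)/(73/1202) = 240.4000
κ_2(A)·‖δb‖/‖b‖ = 0.3134


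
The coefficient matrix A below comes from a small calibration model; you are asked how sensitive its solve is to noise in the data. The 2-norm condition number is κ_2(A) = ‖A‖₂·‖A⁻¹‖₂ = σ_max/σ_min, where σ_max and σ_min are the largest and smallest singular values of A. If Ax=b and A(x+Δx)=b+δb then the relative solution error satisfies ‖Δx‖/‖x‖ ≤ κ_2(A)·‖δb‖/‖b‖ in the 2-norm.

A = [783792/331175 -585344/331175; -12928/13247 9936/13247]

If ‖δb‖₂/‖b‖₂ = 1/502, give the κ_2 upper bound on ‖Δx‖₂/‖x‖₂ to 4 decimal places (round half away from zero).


0.4060

AᵀA = [4253184256/648975625 -3189768192/648975625; -3189768192/648975625 2392486144/648975625]; tr = 265826816/25959025, det = 65536/25959025
char-poly roots: 256/25 and 256/1038361
so κ_2 = √((256/25) / (256/1038361)) = 203.8000
perturbation bound = 203.8000·1/502 = 0.4060


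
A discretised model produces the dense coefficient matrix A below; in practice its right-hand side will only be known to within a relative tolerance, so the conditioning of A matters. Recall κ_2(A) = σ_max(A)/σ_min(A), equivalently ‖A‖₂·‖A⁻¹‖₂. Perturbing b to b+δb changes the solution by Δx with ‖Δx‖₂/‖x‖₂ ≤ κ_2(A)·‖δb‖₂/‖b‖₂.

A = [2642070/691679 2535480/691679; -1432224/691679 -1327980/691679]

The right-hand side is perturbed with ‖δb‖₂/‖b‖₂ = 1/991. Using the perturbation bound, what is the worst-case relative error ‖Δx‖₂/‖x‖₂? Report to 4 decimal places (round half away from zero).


0.1416

AᵀA = [31251901284/1655431969 29760832080/1655431969; 29760832080/1655431969 28346677200/1655431969]; tr = 70866324/1968409, det = 129600/1968409
char-poly roots: 36 and 3600/1968409
κ_2(A) = √(λ_max/λ_min) = √(36 / (3600/1968409)) = 140.3000
κ_2(A)·‖δb‖/‖b‖ = 0.1416


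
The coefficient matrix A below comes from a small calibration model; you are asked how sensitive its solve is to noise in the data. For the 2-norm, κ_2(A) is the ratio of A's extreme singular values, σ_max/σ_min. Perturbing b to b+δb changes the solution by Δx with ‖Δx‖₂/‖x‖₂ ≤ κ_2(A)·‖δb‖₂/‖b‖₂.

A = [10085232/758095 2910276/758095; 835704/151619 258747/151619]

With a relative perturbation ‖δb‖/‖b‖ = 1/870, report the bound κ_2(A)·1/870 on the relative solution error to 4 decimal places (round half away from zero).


AᵀA = [705159372096/3400639225 205660983528/3400639225; 205660983528/3400639225 60020453529/3400639225]; tr = 30607193025/136025569, det = 324000000/136025569
solving λ² − 30607193025/136025569·λ + 324000000/136025569 = 0 gives λ = 225, 1440000/136025569
so κ_2 = √(225 / (1440000/136025569)) = 145.7875
perturbation bound = 145.7875·1/870 = 0.1676

0.1676


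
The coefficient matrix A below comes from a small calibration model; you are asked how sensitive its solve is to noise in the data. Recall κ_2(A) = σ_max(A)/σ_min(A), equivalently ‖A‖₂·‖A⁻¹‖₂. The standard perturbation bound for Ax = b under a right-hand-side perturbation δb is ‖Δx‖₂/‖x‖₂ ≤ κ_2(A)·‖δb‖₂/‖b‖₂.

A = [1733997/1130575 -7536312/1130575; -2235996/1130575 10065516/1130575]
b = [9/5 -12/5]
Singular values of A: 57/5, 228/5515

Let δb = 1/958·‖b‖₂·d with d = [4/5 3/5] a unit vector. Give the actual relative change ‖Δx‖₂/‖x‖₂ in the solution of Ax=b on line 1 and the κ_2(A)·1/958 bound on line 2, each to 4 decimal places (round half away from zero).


largest singular value 57/5, smallest 228/5515
κ = σ_max/σ_min = (57/5)/(228/5515) = 275.7500
bound on ‖Δx‖/‖x‖: κ·ε = 275.7500·1/958 = 0.2878
solve Ax = b  →  x = [0.0578 -0.2567]
2-norm of b is 3.0000; of x, 0.2632
δb = ε·‖b‖·d = [0.0025 0.0019]; solving A·Δx = δb gives ‖Δx‖ = 0.0757
dividing the unrounded norms, ‖Δx‖/‖x‖ = 0.2878
realised/bound = 1 exactly: the bound is attained for this b and d

0.2878
0.2878


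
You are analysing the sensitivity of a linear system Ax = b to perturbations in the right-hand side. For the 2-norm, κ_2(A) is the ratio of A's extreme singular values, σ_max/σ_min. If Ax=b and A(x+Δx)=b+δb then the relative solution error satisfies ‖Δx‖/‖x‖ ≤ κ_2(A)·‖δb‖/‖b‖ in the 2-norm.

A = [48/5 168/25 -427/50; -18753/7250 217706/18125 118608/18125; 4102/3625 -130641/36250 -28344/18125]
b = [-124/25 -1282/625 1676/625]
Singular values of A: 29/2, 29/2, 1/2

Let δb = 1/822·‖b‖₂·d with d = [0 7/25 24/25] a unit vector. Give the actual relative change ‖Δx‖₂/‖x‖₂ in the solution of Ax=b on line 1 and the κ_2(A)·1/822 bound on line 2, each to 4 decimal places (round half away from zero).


σ_max = 29/2, σ_min = 1/2
κ_2(A) = (29/2) / (1/2) = 29.0000
perturbation bound = 29.0000·1/822 = 0.0353
solve Ax = b  →  x = [2.7063 -1.0932 2.7628]
‖b‖ = 6.0000, ‖x‖ = 4.0190
with δb = [0.0000 0.0020 0.0070], A·Δx = δb → ‖Δx‖ = 0.0146
relative error = 0.0036
so the bound overstates the realised error by a factor of ≈ 9.7125 (computed from the unrounded values)

0.0036
0.0353


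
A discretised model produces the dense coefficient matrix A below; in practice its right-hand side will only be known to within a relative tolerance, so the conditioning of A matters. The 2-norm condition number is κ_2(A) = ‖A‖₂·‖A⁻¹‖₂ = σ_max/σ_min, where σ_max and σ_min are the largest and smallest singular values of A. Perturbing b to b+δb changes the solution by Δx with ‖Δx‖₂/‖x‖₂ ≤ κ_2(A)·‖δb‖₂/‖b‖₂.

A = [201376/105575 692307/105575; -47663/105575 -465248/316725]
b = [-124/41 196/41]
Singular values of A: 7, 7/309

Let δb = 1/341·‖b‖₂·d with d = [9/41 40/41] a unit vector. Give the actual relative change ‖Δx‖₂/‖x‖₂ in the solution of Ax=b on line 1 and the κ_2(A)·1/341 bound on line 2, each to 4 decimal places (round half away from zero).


largest singular value 7, smallest 7/309
κ = σ_max/σ_min = 7/(7/309) = 309.0000
perturbation bound = 309.0000·1/341 = 0.9062
solve Ax = b  →  x = [-169.6686 48.8914]
‖b‖ = 5.6569, ‖x‖ = 176.5724
re-solving with b+δb shifts x by Δx of norm 0.7323
dividing the unrounded norms, ‖Δx‖/‖x‖ = 0.0041
tightness: 0.0041 against a bound of 0.9062 (unrounded ratio ≈ 0.0046)

0.0041
0.9062


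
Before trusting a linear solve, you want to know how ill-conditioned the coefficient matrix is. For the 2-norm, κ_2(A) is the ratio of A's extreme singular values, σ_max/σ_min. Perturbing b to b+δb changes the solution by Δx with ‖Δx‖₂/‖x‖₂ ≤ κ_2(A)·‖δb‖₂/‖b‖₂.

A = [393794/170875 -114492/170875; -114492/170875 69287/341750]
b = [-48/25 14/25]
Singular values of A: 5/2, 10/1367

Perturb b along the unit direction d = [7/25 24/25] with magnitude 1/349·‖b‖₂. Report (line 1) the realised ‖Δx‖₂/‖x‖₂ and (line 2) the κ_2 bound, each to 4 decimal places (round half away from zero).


σ_max = 5/2, σ_min = 10/1367
condition number: (5/2) ÷ (10/1367) = 341.7500
worst-case relative error ≤ 341.7500 × 1/349 = 0.9792
solve Ax = b  →  x = [-0.7680 0.2240]
2-norm of b is 2.0000; of x, 0.8000
Δx = A⁻¹·δb where δb = 1/349·2.0000·d; ‖Δx‖ = 0.7834
realised ‖Δx‖/‖x‖ = 0.9792
so the bound is sharp here: realised error equals the bound

0.9792
0.9792


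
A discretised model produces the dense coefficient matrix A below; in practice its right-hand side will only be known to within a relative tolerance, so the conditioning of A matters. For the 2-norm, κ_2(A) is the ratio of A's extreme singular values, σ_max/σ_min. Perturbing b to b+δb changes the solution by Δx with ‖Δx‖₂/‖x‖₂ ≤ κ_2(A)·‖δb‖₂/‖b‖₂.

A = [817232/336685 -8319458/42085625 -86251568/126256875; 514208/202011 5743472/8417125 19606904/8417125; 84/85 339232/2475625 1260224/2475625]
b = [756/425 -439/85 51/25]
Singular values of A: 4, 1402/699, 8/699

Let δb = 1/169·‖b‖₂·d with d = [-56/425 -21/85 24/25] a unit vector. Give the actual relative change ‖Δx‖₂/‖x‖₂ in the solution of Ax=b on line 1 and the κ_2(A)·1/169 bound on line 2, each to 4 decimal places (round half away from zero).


largest singular value 4, smallest 8/699
condition number: 4 ÷ (8/699) = 349.5000
worst-case relative error ≤ 349.5000 × 1/169 = 2.0680
solve Ax = b  →  x = [0.2767 -252.2315 71.3669]
‖b‖₂ = 5.8310 and ‖x‖₂ = 262.1337
with δb = [-0.0045 -0.0085 0.0331], A·Δx = δb → ‖Δx‖ = 3.0147
dividing the unrounded norms, ‖Δx‖/‖x‖ = 0.0115
realised/bound (from unrounded values) ≈ 0.0056

0.0115
2.0680


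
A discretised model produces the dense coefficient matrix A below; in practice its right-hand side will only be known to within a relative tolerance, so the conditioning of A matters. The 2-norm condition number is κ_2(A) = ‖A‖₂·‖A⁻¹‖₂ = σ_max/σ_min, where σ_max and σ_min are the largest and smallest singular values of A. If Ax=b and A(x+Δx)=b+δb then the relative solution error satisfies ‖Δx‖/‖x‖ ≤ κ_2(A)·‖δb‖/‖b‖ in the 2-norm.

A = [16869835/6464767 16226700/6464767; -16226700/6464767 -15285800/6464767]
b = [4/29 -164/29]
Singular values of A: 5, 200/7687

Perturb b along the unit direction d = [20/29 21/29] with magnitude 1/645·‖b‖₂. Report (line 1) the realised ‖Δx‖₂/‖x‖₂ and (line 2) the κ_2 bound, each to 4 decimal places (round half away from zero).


0.0022
0.2979

from the listed singular values, σ₁ = 5, σ_n = 200/7687
condition number: 5 ÷ (200/7687) = 192.1750
bound on ‖Δx‖/‖x‖: κ·ε = 192.1750·1/645 = 0.2979
solve Ax = b  →  x = [106.6069 -110.7772]
‖b‖ = 5.6569, ‖x‖ = 153.7421
with δb = [0.0060 0.0064], A·Δx = δb → ‖Δx‖ = 0.3371
realised ‖Δx‖/‖x‖ = 0.0022
tightness: 0.0022 against a bound of 0.2979 (unrounded ratio ≈ 0.0074)


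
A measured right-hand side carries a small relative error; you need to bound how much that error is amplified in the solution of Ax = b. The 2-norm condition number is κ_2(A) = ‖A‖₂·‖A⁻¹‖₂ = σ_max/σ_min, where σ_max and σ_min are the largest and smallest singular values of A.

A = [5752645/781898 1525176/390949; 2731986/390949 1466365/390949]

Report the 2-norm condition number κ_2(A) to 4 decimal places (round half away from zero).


396.5000

form AᵀA = [74848887649/726949444 9979770150/181737361; 9979770150/181737361 5322696961/181737361] with trace 332663237/2515396 and determinant 279841/2515396
solving λ² − 332663237/2515396·λ + 279841/2515396 = 0 gives λ = 529/4, 529/628849
κ_2(A) = √(λ_max/λ_min) = √((529/4) / (529/628849)) = 396.5000


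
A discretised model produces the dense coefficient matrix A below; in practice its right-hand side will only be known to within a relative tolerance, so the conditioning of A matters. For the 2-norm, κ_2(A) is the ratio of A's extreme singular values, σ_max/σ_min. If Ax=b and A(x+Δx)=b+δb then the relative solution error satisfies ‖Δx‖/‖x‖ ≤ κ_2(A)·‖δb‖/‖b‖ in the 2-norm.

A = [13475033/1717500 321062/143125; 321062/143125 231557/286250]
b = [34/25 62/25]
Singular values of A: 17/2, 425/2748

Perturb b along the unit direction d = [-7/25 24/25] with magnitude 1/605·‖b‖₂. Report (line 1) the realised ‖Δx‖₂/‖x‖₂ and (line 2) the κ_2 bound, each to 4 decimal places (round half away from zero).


from the listed singular values, σ₁ = 17/2, σ_n = 425/2748
κ = σ_max/σ_min = (17/2)/(425/2748) = 54.9600
bound on ‖Δx‖/‖x‖: κ·ε = 54.9600·1/605 = 0.0908
solve Ax = b  →  x = [-3.3950 12.4804]
‖b‖₂ = 2.8284 and ‖x‖₂ = 12.9339
Δx = A⁻¹·δb where δb = 1/605·2.8284·d; ‖Δx‖ = 0.0302
realised ‖Δx‖/‖x‖ = 0.0023
so the bound overstates the realised error by a factor of ≈ 38.8690 (computed from the unrounded values)

0.0023
0.0908


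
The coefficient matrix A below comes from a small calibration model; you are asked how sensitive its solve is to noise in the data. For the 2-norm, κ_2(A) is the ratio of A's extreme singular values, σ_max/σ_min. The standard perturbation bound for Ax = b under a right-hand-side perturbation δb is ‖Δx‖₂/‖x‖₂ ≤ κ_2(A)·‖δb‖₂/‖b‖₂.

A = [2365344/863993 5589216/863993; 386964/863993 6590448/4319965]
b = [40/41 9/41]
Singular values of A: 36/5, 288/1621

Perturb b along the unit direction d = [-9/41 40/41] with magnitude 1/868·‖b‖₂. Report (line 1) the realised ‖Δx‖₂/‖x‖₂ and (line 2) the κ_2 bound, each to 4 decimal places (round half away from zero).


0.0467
0.0467

σ_max = 36/5, σ_min = 288/1621
κ = σ_max/σ_min = (36/5)/(288/1621) = 40.5250
perturbation bound = 40.5250·1/868 = 0.0467
solve Ax = b  →  x = [0.0534 0.1282]
2-norm of b is 1.0000; of x, 0.1389
re-solving with b+δb shifts x by Δx of norm 0.0065
relative error = 0.0467
realised/bound = 1 exactly: the bound is attained for this b and d


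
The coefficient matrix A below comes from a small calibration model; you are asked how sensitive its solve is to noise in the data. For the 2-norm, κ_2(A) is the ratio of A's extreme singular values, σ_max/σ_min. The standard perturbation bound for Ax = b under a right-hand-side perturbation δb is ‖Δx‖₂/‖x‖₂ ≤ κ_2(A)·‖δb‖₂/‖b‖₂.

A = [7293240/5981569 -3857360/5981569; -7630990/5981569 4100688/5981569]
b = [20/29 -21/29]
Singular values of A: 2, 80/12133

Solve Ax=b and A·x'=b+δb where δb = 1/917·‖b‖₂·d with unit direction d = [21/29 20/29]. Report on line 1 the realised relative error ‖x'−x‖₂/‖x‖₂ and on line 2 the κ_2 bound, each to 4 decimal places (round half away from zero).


from the listed singular values, σ₁ = 2, σ_n = 80/12133
condition number: 2 ÷ (80/12133) = 303.3250
worst-case relative error ≤ 303.3250 × 1/917 = 0.3308
solve Ax = b  →  x = [0.4412 -0.2353]
‖b‖ = 1.0000, ‖x‖ = 0.5000
δb = ε·‖b‖·d = [0.0008 0.0008]; solving A·Δx = δb gives ‖Δx‖ = 0.1654
realised ‖Δx‖/‖x‖ = 0.3308
realised/bound = 1 exactly: the bound is attained for this b and d

0.3308
0.3308


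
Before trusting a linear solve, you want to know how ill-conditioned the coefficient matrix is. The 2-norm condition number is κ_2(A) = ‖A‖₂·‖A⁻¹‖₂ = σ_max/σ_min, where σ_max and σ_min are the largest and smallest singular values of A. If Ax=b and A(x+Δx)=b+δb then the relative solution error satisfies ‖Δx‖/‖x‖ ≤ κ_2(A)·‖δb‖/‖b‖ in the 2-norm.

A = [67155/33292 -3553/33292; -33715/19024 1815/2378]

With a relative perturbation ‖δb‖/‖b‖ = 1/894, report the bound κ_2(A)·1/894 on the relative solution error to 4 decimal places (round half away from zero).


AᵀA = [152027425/21086464 -4132755/2635808; -4132755/2635808 782749/1317904]; tr = 97889/12544, det = 366025/200704
solving λ² − 97889/12544·λ + 366025/200704 = 0 gives λ = 121/16, 3025/12544
σ_max=√(121/16)=(11/4), σ_min=√(3025/12544)=(55/112) → κ = 5.6000
perturbation bound = 5.6000·1/894 = 0.0063

0.0063


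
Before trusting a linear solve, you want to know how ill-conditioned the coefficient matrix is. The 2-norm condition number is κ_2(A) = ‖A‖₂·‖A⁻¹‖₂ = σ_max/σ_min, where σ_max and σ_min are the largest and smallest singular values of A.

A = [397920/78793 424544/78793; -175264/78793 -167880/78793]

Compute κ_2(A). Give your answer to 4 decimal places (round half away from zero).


M = AᵀA = [1118685184/36735721 1173715200/36735721; 1173715200/36735721 1233262144/36735721]. tr(M)=2796608/43681, det(M)=65536/43681
λ_max, λ_min = (2796608/43681 ± √7809565593600/1908029761)/2 = 64, 1024/43681
κ_2(A) = √(λ_max/λ_min) = √(64 / (1024/43681)) = 52.2500

52.2500


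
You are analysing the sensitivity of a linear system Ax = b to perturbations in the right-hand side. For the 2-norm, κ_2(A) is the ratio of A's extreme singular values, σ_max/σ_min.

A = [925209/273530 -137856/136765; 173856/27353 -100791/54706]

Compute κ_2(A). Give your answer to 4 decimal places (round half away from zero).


321.8000

AᵀA = [13420770129/258888100 -978587568/64722025; -978587568/64722025 1141826121/258888100]; tr = 291251925/5177762, det = 1265625/41422096
eigenvalues of AᵀA: λ = (tr ± √(tr²−4·det))/2 = 225/4, 5625/10355524
σ_max=√(225/4)=(15/2), σ_min=√(5625/10355524)=(75/3218) → κ = 321.8000


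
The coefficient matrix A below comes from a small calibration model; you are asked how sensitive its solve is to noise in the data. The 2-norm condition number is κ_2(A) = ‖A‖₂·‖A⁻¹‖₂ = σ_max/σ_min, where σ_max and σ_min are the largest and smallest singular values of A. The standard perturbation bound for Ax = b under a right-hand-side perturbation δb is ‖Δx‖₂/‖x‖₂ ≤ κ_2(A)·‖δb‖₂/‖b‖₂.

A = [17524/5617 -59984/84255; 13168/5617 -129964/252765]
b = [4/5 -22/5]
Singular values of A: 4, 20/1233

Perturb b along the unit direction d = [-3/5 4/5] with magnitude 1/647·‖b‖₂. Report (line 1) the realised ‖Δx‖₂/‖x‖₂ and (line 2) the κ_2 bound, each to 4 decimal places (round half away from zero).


0.0017
0.3811

σ_max = 4, σ_min = 20/1233
κ = σ_max/σ_min = 4/(20/1233) = 246.6000
perturbation bound = 246.6000·1/647 = 0.3811
solve Ax = b  →  x = [-54.6195 -240.4756]
‖b‖₂ = 4.4721 and ‖x‖₂ = 246.6005
Δx = A⁻¹·δb where δb = 1/647·4.4721·d; ‖Δx‖ = 0.4261
realised ‖Δx‖/‖x‖ = 0.0017
tightness: 0.0017 against a bound of 0.3811 (unrounded ratio ≈ 0.0045)


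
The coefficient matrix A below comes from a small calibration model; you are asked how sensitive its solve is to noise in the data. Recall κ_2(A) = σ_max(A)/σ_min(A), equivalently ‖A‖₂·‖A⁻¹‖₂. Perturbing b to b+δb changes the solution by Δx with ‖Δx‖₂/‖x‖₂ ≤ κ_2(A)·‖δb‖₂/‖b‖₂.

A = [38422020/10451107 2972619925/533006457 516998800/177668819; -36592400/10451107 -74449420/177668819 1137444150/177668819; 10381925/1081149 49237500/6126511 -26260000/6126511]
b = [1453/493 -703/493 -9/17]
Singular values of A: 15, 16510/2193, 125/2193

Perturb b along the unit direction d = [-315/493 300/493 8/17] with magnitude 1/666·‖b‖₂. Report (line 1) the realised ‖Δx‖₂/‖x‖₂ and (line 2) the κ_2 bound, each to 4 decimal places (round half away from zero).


σ_max = 15, σ_min = 125/2193
κ = σ_max/σ_min = 15/(125/2193) = 263.1600
perturbation bound = 263.1600·1/666 = 0.3951
solve Ax = b  →  x = [-36.2497 33.7320 -17.8399]
2-norm of b is 3.3166; of x, 52.6322
Δx = A⁻¹·δb where δb = 1/666·3.3166·d; ‖Δx‖ = 0.0874
realised ‖Δx‖/‖x‖ = 0.0017
realised/bound (from unrounded values) ≈ 0.0042

0.0017
0.3951


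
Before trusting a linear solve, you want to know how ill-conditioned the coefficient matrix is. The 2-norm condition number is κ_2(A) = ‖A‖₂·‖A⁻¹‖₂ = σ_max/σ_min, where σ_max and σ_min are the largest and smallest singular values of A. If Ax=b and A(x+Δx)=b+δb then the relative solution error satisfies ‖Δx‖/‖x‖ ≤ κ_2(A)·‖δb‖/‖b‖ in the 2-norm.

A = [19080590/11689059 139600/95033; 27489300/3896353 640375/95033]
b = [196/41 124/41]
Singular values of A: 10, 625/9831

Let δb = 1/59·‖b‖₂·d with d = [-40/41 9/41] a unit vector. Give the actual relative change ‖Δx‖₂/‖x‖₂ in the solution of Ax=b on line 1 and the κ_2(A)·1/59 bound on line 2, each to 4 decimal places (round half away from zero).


0.0240
2.6660

from the listed singular values, σ₁ = 10, σ_n = 625/9831
κ_2(A) = 10 / (625/9831) = 157.2960
perturbation bound = 157.2960·1/59 = 2.6660
solve Ax = b  →  x = [43.6817 -45.2857]
‖b‖₂ = 5.6569 and ‖x‖₂ = 62.9197
re-solving with b+δb shifts x by Δx of norm 1.5081
dividing the unrounded norms, ‖Δx‖/‖x‖ = 0.0240
tightness: 0.0240 against a bound of 2.6660 (unrounded ratio ≈ 0.0090)


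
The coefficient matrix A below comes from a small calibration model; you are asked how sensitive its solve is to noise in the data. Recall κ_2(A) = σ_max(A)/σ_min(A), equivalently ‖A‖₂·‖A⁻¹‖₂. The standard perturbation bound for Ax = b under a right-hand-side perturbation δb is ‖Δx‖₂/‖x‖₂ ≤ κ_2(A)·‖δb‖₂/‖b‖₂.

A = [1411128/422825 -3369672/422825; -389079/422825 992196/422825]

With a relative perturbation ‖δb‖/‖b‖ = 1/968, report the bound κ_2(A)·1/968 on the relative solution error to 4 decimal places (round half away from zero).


form AᵀA = [3428263521/286049569 -8225729820/286049569; -8225729820/286049569 19742627664/286049569] with trace 137105865/1692601 and determinant 419904/1692601
eigenvalues of AᵀA: λ = (tr ± √(tr²−4·det))/2 = 81, 5184/1692601
κ_2(A) = √(λ_max/λ_min) = √(81 / (5184/1692601)) = 162.6250
κ_2(A)·‖δb‖/‖b‖ = 0.1680

0.1680


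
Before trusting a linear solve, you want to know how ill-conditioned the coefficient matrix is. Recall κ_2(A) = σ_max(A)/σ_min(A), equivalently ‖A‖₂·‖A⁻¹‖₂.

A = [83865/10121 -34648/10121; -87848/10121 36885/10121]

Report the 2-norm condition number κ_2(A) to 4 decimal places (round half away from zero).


349.0000

AᵀA = [17539369/121801 -7308000/121801; -7308000/121801 3045169/121801]; tr = 20584538/121801, det = 28561/121801
solving λ² − 20584538/121801·λ + 28561/121801 = 0 gives λ = 169, 169/121801
so κ_2 = √(169 / (169/121801)) = 349.0000


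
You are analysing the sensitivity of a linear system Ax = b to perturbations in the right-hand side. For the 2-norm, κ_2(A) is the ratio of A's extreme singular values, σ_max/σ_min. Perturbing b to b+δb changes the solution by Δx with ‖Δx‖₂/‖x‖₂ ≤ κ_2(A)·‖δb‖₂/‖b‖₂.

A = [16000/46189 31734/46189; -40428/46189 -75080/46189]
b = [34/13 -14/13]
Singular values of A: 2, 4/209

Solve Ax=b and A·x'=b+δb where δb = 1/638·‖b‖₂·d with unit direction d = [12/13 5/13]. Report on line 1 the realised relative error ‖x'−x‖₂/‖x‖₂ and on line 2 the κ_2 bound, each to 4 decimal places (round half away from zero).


0.0022
0.1638

from the listed singular values, σ₁ = 2, σ_n = 4/209
condition number: 2 ÷ (4/209) = 104.5000
perturbation bound = 104.5000·1/638 = 0.1638
solve Ax = b  →  x = [-91.7353 50.0588]
2-norm of b is 2.8284; of x, 104.5048
re-solving with b+δb shifts x by Δx of norm 0.2316
realised ‖Δx‖/‖x‖ = 0.0022
tightness: 0.0022 against a bound of 0.1638 (unrounded ratio ≈ 0.0135)


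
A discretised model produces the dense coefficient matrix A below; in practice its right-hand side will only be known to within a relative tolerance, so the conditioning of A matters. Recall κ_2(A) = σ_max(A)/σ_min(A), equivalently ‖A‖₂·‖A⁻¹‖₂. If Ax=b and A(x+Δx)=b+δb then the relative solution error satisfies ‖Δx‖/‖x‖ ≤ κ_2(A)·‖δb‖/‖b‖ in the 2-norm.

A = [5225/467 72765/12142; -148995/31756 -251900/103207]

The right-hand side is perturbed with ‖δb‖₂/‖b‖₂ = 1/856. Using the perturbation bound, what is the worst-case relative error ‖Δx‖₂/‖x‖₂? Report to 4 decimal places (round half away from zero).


M = AᵀA = [148437600025/1008443536 9895606875/126055442; 9895606875/126055442 10556188225/252110884]. tr(M)=659731325/3489424, det(M)=9150625/13957696
λ_max, λ_min = (659731325/3489424 ± √435213490775765625/12176079851776)/2 = 3025/16, 3025/872356
so κ_2 = √((3025/16) / (3025/872356)) = 233.5000
worst-case relative error ≤ 233.5000 × 1/856 = 0.2728

0.2728


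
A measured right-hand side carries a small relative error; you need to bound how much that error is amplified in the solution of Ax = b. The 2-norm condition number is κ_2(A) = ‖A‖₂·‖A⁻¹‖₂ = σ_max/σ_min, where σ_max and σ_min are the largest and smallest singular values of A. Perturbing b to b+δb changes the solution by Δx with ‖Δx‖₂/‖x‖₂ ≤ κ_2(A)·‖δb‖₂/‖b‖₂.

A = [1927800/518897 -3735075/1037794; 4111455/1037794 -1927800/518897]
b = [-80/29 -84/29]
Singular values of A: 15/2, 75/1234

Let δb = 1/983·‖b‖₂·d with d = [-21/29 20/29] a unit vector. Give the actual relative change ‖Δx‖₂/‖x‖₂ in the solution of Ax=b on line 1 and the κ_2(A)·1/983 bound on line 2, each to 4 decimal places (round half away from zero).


0.1255
0.1255

σ_max = 15/2, σ_min = 75/1234
κ = σ_max/σ_min = (15/2)/(75/1234) = 123.4000
bound on ‖Δx‖/‖x‖: κ·ε = 123.4000·1/983 = 0.1255
solve Ax = b  →  x = [-0.3862 0.3678]
‖b‖ = 4.0000, ‖x‖ = 0.5333
with δb = [-0.0029 0.0028], A·Δx = δb → ‖Δx‖ = 0.0670
realised ‖Δx‖/‖x‖ = 0.1255
tightness: 0.1255 against a bound of 0.1255; the bound is attained (ratio 1)


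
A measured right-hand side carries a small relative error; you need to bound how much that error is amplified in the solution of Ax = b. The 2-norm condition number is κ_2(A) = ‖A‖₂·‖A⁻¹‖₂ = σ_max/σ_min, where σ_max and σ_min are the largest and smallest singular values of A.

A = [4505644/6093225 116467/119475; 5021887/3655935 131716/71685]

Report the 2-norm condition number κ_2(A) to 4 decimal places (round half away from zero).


344.0880

form AᵀA = [2813810300041/1156216325625 1250553015296/385405441875; 1250553015296/385405441875 555808675201/128468480625] with trace 312643535074/46248653025 and determinant 714025/1849946121
solving λ² − 312643535074/46248653025·λ + 714025/1849946121 = 0 gives λ = 169/25, 105625/1849946121
σ_max=√(169/25)=(13/5), σ_min=√(105625/1849946121)=(325/43011) → κ = 344.0880


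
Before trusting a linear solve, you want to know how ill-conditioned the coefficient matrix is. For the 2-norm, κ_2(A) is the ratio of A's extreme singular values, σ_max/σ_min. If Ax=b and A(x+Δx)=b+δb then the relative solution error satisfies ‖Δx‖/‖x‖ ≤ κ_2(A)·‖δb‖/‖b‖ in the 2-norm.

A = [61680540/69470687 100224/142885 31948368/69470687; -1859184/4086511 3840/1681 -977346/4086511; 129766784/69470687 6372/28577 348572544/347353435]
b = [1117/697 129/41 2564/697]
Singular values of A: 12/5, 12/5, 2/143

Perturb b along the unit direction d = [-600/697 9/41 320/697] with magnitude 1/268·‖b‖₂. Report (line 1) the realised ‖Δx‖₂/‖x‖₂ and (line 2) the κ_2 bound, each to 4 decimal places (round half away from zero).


0.0190
0.6403

σ_max = 12/5, σ_min = 2/143
κ = σ_max/σ_min = (12/5)/(2/143) = 171.6000
worst-case relative error ≤ 171.6000 × 1/268 = 0.6403
solve Ax = b  →  x = [-32.4544 1.5854 63.7243]
‖b‖ = 5.0990, ‖x‖ = 71.5303
Δx = A⁻¹·δb where δb = 1/268·5.0990·d; ‖Δx‖ = 1.3604
dividing the unrounded norms, ‖Δx‖/‖x‖ = 0.0190
realised/bound (from unrounded values) ≈ 0.0297


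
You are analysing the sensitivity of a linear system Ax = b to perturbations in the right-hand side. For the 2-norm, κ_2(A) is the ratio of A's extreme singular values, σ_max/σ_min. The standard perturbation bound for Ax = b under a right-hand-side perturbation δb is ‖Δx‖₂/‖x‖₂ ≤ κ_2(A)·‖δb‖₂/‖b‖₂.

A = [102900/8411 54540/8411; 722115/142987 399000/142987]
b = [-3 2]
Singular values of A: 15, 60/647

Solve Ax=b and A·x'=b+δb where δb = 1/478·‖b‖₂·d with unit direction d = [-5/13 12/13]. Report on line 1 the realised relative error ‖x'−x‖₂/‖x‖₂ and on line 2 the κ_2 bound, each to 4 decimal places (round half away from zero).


0.0025
0.3384

largest singular value 15, smallest 60/647
κ_2(A) = 15 / (60/647) = 161.7500
perturbation bound = 161.7500·1/478 = 0.3384
solve Ax = b  →  x = [-15.3412 28.4814]
2-norm of b is 3.6056; of x, 32.3503
re-solving with b+δb shifts x by Δx of norm 0.0813
dividing the unrounded norms, ‖Δx‖/‖x‖ = 0.0025
realised/bound (from unrounded values) ≈ 0.0074
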